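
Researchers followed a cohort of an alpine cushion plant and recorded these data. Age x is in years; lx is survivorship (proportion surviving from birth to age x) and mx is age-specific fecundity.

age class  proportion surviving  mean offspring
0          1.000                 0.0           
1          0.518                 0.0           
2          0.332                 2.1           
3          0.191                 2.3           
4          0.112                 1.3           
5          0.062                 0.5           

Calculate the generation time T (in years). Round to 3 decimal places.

lx·mx: 0, 0, 0.6972, 0.4393, 0.1456, 0.031 → R0 = 1.3131
x·lx·mx: 0, 0, 1.3944, 1.3179, 0.5824, 0.155 → Σ = 3.4497
T = 3.4497 / 1.3131 = 2.627142… → 2.627

2.627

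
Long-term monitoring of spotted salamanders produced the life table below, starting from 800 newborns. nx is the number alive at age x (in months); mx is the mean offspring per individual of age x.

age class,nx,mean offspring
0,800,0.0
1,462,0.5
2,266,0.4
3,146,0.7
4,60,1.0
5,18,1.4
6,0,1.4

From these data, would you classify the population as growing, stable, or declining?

declining

lx = nx/n0 = nx/800: 1, 0.5775, 0.3325, 0.1825, 0.075, 0.0225, 0
R0 = Σ lx·mx = 0 + 0.28875 + 0.133 + 0.12775 + 0.075 + 0.0315 + 0 = 0.656
R0 < 1, so the population is declining.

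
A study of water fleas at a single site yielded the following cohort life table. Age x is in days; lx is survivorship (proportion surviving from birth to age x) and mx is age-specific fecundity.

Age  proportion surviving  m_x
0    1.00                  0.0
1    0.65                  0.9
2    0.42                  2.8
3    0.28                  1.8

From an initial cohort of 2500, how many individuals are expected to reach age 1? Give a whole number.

Expected survivors = N0 · l_1 = 2500 × 0.65 = 1625 → 1625

1625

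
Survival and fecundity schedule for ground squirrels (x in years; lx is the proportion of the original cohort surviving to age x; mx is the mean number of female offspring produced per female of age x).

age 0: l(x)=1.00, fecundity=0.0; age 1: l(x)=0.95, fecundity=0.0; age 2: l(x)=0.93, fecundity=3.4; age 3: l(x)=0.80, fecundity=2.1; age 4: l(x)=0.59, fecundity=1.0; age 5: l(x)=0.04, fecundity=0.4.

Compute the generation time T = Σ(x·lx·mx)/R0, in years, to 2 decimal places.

2.53

lx·mx: 0, 0, 3.162, 1.68, 0.59, 0.016 → R0 = 5.448
x·lx·mx: 0, 0, 6.324, 5.04, 2.36, 0.08 → Σ = 13.804
T = 13.804 / 5.448 = 2.533774… → 2.53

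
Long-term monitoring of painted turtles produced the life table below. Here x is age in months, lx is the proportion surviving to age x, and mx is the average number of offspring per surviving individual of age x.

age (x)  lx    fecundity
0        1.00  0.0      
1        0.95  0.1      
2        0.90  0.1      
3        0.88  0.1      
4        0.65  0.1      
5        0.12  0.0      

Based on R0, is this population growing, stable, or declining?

declining

R0 = Σ lx·mx = 0 + 0.095 + 0.09 + 0.088 + 0.065 + 0 = 0.338
R0 < 1, so the population is declining.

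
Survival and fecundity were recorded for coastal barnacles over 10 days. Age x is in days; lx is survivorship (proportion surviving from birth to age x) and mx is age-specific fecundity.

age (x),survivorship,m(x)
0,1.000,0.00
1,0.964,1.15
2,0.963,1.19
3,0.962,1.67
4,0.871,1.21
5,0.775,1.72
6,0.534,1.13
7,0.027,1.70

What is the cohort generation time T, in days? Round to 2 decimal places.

lx·mx: 0, 1.1086, 1.14597, 1.60654, 1.05391, 1.333, 0.60342, 0.0459 → R0 = 6.89734
x·lx·mx: 0, 1.1086, 2.29194, 4.81962, 4.21564, 6.665, 3.62052, 0.3213 → Σ = 23.04262
T = 23.04262 / 6.89734 = 3.340798… → 3.34

3.34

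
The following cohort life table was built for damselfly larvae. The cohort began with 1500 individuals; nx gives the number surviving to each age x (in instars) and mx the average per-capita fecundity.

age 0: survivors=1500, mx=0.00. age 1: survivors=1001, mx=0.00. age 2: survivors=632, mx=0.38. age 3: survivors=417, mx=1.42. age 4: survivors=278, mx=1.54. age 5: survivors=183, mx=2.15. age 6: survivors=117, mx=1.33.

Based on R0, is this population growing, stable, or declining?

growing

lx = nx/n0 = nx/1500: 1, 0.66733…, 0.42133…, 0.278, 0.18533…, 0.122, 0.078
R0 = Σ lx·mx = 0 + 0 + 0.160107… + 0.39476 + 0.285413… + 0.2623 + 0.10374 = 1.20632…
R0 > 1, so the population is growing.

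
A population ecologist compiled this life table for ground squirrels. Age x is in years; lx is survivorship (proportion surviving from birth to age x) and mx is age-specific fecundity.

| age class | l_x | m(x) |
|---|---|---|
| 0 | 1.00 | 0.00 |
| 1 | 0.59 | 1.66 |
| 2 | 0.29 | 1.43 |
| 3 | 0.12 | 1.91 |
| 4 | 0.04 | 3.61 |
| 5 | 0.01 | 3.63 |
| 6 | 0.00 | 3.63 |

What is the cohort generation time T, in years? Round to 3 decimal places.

lx·mx: 0, 0.9794, 0.4147, 0.2292, 0.1444, 0.0363, 0 → R0 = 1.804
x·lx·mx: 0, 0.9794, 0.8294, 0.6876, 0.5776, 0.1815, 0 → Σ = 3.2555
T = 3.2555 / 1.804 = 1.804601… → 1.805

1.805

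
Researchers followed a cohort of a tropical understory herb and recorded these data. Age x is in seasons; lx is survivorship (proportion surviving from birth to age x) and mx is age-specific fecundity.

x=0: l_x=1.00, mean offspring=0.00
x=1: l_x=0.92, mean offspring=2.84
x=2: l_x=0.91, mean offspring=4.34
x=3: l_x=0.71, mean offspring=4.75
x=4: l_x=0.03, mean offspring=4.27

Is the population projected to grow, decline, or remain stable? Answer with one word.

R0 = Σ lx·mx = 0 + 2.6128 + 3.9494 + 3.3725 + 0.1281 = 10.0628
R0 > 1, so the population is growing.

growing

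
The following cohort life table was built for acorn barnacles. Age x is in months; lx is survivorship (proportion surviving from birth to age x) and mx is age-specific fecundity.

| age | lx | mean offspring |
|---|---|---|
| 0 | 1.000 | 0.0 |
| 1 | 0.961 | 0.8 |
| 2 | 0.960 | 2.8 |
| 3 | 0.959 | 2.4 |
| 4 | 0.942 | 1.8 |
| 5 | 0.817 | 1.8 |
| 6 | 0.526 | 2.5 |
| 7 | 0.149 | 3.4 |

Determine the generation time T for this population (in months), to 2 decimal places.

lx·mx: 0, 0.7688, 2.688, 2.3016, 1.6956, 1.4706, 1.315, 0.5066 → R0 = 10.7462
x·lx·mx: 0, 0.7688, 5.376, 6.9048, 6.7824, 7.353, 7.89, 3.5462 → Σ = 38.6212
T = 38.6212 / 10.7462 = 3.59394… → 3.59

3.59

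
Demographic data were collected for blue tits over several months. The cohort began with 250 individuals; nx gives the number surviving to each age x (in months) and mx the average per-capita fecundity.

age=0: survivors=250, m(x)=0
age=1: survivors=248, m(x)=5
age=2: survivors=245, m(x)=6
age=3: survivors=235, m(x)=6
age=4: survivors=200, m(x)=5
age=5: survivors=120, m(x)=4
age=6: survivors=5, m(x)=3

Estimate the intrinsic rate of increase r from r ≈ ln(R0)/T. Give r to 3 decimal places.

1.173

lx = nx/n0 = nx/250: 1, 0.992, 0.98, 0.94, 0.8, 0.48, 0.02
R0 = Σ lx·mx = 0 + 4.96 + 5.88 + 5.64 + 4 + 1.92 + 0.06 = 22.46
Σ x·lx·mx = 59.6; T = 59.6/22.46 = 2.65361…
r ≈ ln(R0)/T = ln(22.46)/2.65361… = 1.17264… → 1.173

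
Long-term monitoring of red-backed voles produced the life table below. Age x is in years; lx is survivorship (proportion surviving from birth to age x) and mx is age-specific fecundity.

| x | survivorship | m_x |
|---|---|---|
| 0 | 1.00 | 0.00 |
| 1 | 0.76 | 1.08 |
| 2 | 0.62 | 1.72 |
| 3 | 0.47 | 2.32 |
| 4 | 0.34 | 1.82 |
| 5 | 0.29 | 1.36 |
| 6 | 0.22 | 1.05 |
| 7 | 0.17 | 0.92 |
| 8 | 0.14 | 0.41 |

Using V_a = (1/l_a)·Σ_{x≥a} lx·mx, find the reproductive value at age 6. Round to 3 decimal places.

lx·mx for x ≥ 6: 0.231, 0.1564, 0.0574 → sum = 0.4448
V_6 = 0.4448 / l_6 = 0.4448 / 0.22 = 2.021818… → 2.022

2.022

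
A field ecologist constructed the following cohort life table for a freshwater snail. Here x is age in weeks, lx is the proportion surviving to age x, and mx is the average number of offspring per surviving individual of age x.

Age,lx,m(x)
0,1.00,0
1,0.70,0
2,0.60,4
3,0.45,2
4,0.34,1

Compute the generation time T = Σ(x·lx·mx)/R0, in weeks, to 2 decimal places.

2.43

lx·mx: 0, 0, 2.4, 0.9, 0.34 → R0 = 3.64
x·lx·mx: 0, 0, 4.8, 2.7, 1.36 → Σ = 8.86
T = 8.86 / 3.64 = 2.434066… → 2.43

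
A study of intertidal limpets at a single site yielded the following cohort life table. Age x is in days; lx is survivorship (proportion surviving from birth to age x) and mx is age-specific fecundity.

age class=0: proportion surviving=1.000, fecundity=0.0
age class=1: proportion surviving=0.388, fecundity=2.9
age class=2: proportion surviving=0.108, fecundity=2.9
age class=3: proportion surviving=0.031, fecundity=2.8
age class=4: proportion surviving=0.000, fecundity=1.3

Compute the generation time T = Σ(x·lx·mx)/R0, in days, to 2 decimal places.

lx·mx: 0, 1.1252, 0.3132, 0.0868, 0 → R0 = 1.5252
x·lx·mx: 0, 1.1252, 0.6264, 0.2604, 0 → Σ = 2.012
T = 2.012 / 1.5252 = 1.319171… → 1.32

1.32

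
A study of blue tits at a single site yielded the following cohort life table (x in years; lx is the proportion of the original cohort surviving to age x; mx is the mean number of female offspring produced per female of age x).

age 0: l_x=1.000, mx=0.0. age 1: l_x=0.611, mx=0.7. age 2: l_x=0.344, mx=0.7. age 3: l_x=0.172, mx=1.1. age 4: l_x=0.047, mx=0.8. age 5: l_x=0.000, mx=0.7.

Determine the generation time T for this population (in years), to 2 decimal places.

1.82

lx·mx: 0, 0.4277, 0.2408, 0.1892, 0.0376, 0 → R0 = 0.8953
x·lx·mx: 0, 0.4277, 0.4816, 0.5676, 0.1504, 0 → Σ = 1.6273
T = 1.6273 / 0.8953 = 1.817603… → 1.82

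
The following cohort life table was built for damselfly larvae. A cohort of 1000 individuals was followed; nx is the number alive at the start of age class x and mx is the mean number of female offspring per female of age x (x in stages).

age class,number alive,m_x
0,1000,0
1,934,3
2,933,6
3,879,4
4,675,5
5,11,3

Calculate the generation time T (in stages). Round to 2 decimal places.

2.49

lx = nx/n0 = nx/1000: 1, 0.934, 0.933, 0.879, 0.675, 0.011
lx·mx: 0, 2.802, 5.598, 3.516, 3.375, 0.033 → R0 = 15.324
x·lx·mx: 0, 2.802, 11.196, 10.548, 13.5, 0.165 → Σ = 38.211
T = 38.211 / 15.324 = 2.49354… → 2.49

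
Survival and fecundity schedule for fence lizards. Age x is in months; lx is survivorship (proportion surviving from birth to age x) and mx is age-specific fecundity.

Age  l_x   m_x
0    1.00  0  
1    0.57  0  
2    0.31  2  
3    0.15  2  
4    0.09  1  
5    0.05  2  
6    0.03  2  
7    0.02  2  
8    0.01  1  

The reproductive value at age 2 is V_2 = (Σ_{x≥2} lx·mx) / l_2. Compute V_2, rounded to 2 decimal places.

lx·mx for x ≥ 2: 0.62, 0.3, 0.09, 0.1, 0.06, 0.04, 0.01 → sum = 1.22
V_2 = 1.22 / l_2 = 1.22 / 0.31 = 3.935484… → 3.94

3.94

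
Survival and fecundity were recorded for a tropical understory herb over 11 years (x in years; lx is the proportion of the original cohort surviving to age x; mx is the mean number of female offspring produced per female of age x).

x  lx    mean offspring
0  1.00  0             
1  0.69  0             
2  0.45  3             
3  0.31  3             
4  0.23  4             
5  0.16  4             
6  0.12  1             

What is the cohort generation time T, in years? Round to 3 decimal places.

3.306

lx·mx: 0, 0, 1.35, 0.93, 0.92, 0.64, 0.12 → R0 = 3.96
x·lx·mx: 0, 0, 2.7, 2.79, 3.68, 3.2, 0.72 → Σ = 13.09
T = 13.09 / 3.96 = 3.305556… → 3.306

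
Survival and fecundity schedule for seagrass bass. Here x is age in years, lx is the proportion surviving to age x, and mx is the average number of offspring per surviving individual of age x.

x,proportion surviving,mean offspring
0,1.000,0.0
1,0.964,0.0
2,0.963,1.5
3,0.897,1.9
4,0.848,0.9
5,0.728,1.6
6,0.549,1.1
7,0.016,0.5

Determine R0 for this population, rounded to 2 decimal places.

5.69

lx·mx by age: 0, 0, 1.4445, 1.7043, 0.7632, 1.1648, 0.6039, 0.008
R0 = Σ lx·mx = 5.6887 → 5.69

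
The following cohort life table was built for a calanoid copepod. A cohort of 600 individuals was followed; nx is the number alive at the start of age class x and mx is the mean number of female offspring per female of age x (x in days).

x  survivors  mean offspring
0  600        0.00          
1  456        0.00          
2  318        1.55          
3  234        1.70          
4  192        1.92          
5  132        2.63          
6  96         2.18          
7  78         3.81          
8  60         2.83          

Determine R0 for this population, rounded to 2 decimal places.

3.80

lx = nx/n0 = nx/600: 1, 0.76, 0.53, 0.39, 0.32, 0.22, 0.16, 0.13, 0.1
lx·mx by age: 0, 0, 0.8215, 0.663, 0.6144, 0.5786, 0.3488, 0.4953, 0.283
R0 = Σ lx·mx = 3.8046 → 3.80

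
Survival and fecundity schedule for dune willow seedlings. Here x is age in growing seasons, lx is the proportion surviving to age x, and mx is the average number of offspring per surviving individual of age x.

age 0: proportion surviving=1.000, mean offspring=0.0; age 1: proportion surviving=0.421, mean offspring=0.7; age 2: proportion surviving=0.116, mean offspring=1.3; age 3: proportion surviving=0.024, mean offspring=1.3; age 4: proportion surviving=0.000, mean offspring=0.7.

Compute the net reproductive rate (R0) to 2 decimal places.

0.48

lx·mx by age: 0, 0.2947, 0.1508, 0.0312, 0
R0 = Σ lx·mx = 0.4767 → 0.48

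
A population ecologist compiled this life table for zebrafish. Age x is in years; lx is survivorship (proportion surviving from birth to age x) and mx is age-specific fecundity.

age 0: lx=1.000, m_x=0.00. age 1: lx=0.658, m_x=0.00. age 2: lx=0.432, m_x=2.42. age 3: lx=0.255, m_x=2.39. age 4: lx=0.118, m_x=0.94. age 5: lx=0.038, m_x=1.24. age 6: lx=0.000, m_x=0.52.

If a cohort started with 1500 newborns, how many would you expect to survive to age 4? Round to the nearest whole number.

177

Expected survivors = N0 · l_4 = 1500 × 0.118 = 177 → 177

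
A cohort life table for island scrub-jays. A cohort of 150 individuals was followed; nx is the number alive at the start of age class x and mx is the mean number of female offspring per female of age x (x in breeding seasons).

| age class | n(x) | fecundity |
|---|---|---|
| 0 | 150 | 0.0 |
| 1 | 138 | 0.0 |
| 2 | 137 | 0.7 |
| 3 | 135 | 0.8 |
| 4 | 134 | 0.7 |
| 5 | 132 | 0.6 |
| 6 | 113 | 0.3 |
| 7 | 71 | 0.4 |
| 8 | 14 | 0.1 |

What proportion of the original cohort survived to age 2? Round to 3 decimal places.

0.913

l_2 = n_2/n_0 = 137/150 = 0.913333… → 0.913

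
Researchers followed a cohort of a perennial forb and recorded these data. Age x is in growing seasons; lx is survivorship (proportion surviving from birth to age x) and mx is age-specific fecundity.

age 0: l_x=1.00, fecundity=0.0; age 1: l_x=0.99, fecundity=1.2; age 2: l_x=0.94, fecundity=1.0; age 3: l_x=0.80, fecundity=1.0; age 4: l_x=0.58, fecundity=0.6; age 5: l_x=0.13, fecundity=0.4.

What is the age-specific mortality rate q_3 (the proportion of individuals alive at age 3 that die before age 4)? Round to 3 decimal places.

q_3 = (l_3 − l_4) / l_3 = (0.8 − 0.58) / 0.8
     = 0.22 / 0.8 = 0.275 → 0.275

0.275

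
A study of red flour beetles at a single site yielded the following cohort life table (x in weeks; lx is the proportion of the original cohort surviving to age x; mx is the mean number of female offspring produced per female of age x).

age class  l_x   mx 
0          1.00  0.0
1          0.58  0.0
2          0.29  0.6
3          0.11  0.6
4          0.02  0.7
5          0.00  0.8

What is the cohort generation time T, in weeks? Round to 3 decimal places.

lx·mx: 0, 0, 0.174, 0.066, 0.014, 0 → R0 = 0.254
x·lx·mx: 0, 0, 0.348, 0.198, 0.056, 0 → Σ = 0.602
T = 0.602 / 0.254 = 2.370079… → 2.370

2.370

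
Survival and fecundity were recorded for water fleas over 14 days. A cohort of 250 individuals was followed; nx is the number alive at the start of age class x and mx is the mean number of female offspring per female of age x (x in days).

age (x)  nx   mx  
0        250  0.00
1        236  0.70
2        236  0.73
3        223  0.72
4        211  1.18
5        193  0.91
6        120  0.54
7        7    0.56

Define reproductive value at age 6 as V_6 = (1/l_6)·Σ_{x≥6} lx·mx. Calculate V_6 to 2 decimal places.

lx = nx/n0 = nx/250: 1, 0.944, 0.944, 0.892, 0.844, 0.772, 0.48, 0.028
lx·mx for x ≥ 6: 0.2592, 0.01568 → sum = 0.27488
V_6 = 0.27488 / l_6 = 0.27488 / 0.48 = 0.572667… → 0.57

0.57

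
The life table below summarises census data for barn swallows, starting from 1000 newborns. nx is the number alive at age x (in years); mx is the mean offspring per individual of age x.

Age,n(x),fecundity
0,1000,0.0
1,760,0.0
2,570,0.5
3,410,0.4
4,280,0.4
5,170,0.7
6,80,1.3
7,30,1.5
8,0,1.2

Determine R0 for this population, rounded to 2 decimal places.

lx = nx/n0 = nx/1000: 1, 0.76, 0.57, 0.41, 0.28, 0.17, 0.08, 0.03, 0
lx·mx by age: 0, 0, 0.285, 0.164, 0.112, 0.119, 0.104, 0.045, 0
R0 = Σ lx·mx = 0.829 → 0.83

0.83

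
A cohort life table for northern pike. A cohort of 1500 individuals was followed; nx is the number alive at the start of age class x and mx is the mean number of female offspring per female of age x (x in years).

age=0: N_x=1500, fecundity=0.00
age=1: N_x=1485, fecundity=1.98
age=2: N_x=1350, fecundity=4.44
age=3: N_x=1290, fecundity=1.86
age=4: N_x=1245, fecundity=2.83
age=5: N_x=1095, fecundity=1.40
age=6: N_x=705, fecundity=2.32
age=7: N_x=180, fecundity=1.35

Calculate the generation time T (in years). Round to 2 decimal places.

lx = nx/n0 = nx/1500: 1, 0.99, 0.9, 0.86, 0.83, 0.73, 0.47, 0.12
lx·mx: 0, 1.9602, 3.996, 1.5996, 2.3489, 1.022, 1.0904, 0.162 → R0 = 12.1791
x·lx·mx: 0, 1.9602, 7.992, 4.7988, 9.3956, 5.11, 6.5424, 1.134 → Σ = 36.933
T = 36.933 / 12.1791 = 3.03249… → 3.03

3.03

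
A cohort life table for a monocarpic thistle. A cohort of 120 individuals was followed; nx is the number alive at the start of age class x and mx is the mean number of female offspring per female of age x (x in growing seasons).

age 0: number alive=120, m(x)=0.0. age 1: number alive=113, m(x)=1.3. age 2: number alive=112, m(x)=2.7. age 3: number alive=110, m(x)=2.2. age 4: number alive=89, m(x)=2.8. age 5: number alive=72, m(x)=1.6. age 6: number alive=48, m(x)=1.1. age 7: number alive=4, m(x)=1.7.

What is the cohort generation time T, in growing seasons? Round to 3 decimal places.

lx = nx/n0 = nx/120: 1, 0.94167…, 0.93333…, 0.91667…, 0.74167…, 0.6, 0.4, 0.03333…
lx·mx: 0, 1.224167…, 2.52…, 2.016667…, 2.076667…, 0.96, 0.44, 0.056667… → R0 = 9.294167…
x·lx·mx: 0, 1.224167…, 5.04…, 6.05…, 8.306667…, 4.8, 2.64, 0.396667… → Σ = 28.4575…
T = 28.4575… / 9.294167… = 3.061867… → 3.062

3.062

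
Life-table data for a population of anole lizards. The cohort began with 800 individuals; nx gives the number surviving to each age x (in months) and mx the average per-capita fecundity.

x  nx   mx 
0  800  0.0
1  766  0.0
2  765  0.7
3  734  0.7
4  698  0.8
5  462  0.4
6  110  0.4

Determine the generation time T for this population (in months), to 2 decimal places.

lx = nx/n0 = nx/800: 1, 0.9575, 0.95625, 0.9175, 0.8725, 0.5775, 0.1375
lx·mx: 0, 0, 0.669375, 0.64225, 0.698, 0.231, 0.055 → R0 = 2.295625
x·lx·mx: 0, 0, 1.33875, 1.92675, 2.792, 1.155, 0.33 → Σ = 7.5425
T = 7.5425 / 2.295625 = 3.285598… → 3.29

3.29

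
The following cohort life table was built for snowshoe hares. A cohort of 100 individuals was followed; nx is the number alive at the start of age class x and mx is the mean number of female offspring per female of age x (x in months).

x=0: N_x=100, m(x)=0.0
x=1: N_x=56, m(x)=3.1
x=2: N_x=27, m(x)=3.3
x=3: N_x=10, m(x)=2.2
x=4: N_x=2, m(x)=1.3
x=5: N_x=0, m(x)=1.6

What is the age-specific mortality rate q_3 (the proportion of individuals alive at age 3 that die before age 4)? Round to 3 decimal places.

lx = nx/n0 = nx/100: 1, 0.56, 0.27, 0.1, 0.02, 0
q_3 = (l_3 − l_4) / l_3 = (0.1 − 0.02) / 0.1
     = 0.08 / 0.1 = 0.8 → 0.800

0.800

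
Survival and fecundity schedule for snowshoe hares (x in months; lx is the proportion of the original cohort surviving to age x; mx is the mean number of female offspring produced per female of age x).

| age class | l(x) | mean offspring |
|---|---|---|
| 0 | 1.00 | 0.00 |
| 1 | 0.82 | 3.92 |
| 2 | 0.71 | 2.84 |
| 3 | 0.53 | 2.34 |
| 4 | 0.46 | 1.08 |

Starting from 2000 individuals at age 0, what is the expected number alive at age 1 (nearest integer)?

Expected survivors = N0 · l_1 = 2000 × 0.82 = 1640 → 1640

1640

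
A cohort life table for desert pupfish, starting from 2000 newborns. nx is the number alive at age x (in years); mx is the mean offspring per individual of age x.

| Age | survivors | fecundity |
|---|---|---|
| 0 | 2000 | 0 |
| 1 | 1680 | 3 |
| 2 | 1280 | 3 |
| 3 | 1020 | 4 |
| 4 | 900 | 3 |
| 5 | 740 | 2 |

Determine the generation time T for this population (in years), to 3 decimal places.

2.518

lx = nx/n0 = nx/2000: 1, 0.84, 0.64, 0.51, 0.45, 0.37
lx·mx: 0, 2.52, 1.92, 2.04, 1.35, 0.74 → R0 = 8.57
x·lx·mx: 0, 2.52, 3.84, 6.12, 5.4, 3.7 → Σ = 21.58
T = 21.58 / 8.57 = 2.518086… → 2.518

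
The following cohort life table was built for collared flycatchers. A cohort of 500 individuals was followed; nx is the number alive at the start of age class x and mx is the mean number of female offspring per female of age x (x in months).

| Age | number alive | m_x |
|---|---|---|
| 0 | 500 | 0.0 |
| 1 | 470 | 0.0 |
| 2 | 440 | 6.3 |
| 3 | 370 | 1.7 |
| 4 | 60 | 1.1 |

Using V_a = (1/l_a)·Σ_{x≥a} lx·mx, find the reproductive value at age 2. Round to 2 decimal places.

lx = nx/n0 = nx/500: 1, 0.94, 0.88, 0.74, 0.12
lx·mx for x ≥ 2: 5.544, 1.258, 0.132 → sum = 6.934
V_2 = 6.934 / l_2 = 6.934 / 0.88 = 7.879545… → 7.88

7.88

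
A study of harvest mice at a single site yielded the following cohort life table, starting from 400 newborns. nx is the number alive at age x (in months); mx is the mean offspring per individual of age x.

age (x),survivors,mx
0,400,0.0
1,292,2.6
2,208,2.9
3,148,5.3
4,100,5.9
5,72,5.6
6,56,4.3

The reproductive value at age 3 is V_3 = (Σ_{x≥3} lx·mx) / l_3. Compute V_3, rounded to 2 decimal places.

lx = nx/n0 = nx/400: 1, 0.73, 0.52, 0.37, 0.25, 0.18, 0.14
lx·mx for x ≥ 3: 1.961, 1.475, 1.008, 0.602 → sum = 5.046
V_3 = 5.046 / l_3 = 5.046 / 0.37 = 13.637838… → 13.64

13.64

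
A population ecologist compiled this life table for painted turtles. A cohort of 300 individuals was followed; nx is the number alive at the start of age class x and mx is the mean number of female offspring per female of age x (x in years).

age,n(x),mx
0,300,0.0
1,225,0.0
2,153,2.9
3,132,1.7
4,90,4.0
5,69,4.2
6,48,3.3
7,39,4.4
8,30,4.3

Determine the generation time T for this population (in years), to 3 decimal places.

lx = nx/n0 = nx/300: 1, 0.75, 0.51, 0.44, 0.3, 0.23, 0.16, 0.13, 0.1
lx·mx: 0, 0, 1.479, 0.748, 1.2, 0.966, 0.528, 0.572, 0.43 → R0 = 5.923
x·lx·mx: 0, 0, 2.958, 2.244, 4.8, 4.83, 3.168, 4.004, 3.44 → Σ = 25.444
T = 25.444 / 5.923 = 4.295796… → 4.296

4.296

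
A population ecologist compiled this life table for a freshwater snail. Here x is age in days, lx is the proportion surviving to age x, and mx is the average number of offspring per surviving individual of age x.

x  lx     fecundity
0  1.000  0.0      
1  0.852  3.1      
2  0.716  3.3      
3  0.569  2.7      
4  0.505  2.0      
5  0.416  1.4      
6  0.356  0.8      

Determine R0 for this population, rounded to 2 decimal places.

lx·mx by age: 0, 2.6412, 2.3628, 1.5363, 1.01, 0.5824, 0.2848
R0 = Σ lx·mx = 8.4175 → 8.42

8.42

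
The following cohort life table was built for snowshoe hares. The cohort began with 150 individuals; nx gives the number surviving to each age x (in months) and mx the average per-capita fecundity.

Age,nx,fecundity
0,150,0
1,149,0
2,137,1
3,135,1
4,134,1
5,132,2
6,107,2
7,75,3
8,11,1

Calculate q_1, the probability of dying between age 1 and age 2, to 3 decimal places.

lx = nx/n0 = nx/150: 1, 0.99333…, 0.91333…, 0.9, 0.89333…, 0.88, 0.71333…, 0.5, 0.07333…
q_1 = (l_1 − l_2) / l_1 = (0.993333… − 0.913333…) / 0.993333…
     = 0.08… / 0.993333… = 0.080537… → 0.081

0.081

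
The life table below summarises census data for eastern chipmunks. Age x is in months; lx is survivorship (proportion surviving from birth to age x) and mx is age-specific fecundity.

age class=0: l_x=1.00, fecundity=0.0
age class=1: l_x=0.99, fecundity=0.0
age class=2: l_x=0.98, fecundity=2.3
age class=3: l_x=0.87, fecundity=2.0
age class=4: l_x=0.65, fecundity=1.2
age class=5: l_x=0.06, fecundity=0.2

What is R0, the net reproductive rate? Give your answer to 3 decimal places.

lx·mx by age: 0, 0, 2.254, 1.74, 0.78, 0.012
R0 = Σ lx·mx = 4.786 → 4.786

4.786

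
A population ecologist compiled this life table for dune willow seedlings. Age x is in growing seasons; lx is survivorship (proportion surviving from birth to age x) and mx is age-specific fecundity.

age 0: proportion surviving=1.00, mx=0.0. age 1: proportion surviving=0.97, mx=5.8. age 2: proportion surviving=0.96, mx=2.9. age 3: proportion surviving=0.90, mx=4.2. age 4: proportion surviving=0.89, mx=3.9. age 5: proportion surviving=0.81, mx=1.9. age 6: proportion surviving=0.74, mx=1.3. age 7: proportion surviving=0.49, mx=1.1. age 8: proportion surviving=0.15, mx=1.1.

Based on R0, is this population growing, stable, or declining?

growing

R0 = Σ lx·mx = 0 + 5.626 + 2.784 + 3.78 + 3.471 + 1.539 + 0.962 + 0.539 + 0.165 = 18.866
R0 > 1, so the population is growing.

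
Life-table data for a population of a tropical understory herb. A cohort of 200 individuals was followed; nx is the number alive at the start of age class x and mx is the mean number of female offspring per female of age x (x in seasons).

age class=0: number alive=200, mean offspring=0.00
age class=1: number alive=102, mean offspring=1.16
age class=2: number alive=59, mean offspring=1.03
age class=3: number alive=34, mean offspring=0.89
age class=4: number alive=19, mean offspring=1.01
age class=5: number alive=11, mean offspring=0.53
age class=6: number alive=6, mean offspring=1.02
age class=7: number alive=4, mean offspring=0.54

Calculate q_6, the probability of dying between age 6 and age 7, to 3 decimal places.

lx = nx/n0 = nx/200: 1, 0.51, 0.295, 0.17, 0.095, 0.055, 0.03, 0.02
q_6 = (l_6 − l_7) / l_6 = (0.03 − 0.02) / 0.03
     = 0.01 / 0.03 = 0.333333… → 0.333

0.333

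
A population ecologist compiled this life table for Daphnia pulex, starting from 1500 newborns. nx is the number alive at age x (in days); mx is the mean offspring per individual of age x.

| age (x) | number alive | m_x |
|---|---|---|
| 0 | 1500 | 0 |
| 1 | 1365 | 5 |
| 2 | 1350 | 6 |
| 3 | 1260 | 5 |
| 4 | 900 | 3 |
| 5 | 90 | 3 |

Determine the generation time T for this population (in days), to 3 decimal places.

lx = nx/n0 = nx/1500: 1, 0.91, 0.9, 0.84, 0.6, 0.06
lx·mx: 0, 4.55, 5.4, 4.2, 1.8, 0.18 → R0 = 16.13
x·lx·mx: 0, 4.55, 10.8, 12.6, 7.2, 0.9 → Σ = 36.05
T = 36.05 / 16.13 = 2.234966… → 2.235

2.235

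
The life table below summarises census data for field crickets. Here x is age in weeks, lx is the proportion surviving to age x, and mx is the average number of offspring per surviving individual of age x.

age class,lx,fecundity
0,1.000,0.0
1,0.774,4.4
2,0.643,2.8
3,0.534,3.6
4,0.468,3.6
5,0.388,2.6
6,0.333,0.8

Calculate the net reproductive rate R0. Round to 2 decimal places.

lx·mx by age: 0, 3.4056, 1.8004, 1.9224, 1.6848, 1.0088, 0.2664
R0 = Σ lx·mx = 10.0884 → 10.09

10.09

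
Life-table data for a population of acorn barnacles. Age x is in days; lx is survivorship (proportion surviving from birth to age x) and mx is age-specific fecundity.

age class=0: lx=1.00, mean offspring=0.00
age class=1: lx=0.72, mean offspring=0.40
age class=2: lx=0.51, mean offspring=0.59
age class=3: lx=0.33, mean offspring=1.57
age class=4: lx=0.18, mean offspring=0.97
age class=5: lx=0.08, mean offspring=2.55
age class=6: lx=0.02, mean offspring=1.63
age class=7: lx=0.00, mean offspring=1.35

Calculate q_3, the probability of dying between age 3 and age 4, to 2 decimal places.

q_3 = (l_3 − l_4) / l_3 = (0.33 − 0.18) / 0.33
     = 0.15 / 0.33 = 0.454545… → 0.45

0.45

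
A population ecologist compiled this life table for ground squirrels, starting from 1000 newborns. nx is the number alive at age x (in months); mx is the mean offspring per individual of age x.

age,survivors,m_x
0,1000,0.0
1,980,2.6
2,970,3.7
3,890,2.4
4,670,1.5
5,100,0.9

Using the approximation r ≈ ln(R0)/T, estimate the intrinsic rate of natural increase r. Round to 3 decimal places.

lx = nx/n0 = nx/1000: 1, 0.98, 0.97, 0.89, 0.67, 0.1
R0 = Σ lx·mx = 0 + 2.548 + 3.589 + 2.136 + 1.005 + 0.09 = 9.368
Σ x·lx·mx = 20.604; T = 20.604/9.368 = 2.1994…
r ≈ ln(R0)/T = ln(9.368)/2.1994… = 1.01723… → 1.017

1.017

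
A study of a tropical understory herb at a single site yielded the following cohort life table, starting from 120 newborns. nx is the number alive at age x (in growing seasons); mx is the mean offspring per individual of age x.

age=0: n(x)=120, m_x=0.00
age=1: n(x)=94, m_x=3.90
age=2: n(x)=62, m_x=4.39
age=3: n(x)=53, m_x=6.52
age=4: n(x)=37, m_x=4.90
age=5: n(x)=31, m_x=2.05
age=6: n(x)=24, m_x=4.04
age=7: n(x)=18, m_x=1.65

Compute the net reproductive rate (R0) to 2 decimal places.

11.30

lx = nx/n0 = nx/120: 1, 0.78333…, 0.51667…, 0.44167…, 0.30833…, 0.25833…, 0.2, 0.15
lx·mx by age: 0, 3.055…, 2.268167…, 2.879667…, 1.510833…, 0.529583…, 0.808, 0.2475
R0 = Σ lx·mx = 11.29875… → 11.30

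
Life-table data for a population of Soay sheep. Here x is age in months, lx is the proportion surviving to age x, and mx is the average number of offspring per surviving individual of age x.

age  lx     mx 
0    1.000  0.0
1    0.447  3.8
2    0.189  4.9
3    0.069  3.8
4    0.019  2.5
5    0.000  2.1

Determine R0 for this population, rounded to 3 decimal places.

2.934

lx·mx by age: 0, 1.6986, 0.9261, 0.2622, 0.0475, 0
R0 = Σ lx·mx = 2.9344 → 2.934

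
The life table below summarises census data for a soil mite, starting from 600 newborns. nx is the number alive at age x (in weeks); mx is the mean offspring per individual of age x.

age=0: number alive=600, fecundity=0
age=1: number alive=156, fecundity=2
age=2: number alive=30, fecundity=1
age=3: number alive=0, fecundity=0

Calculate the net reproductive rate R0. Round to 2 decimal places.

0.57

lx = nx/n0 = nx/600: 1, 0.26, 0.05, 0
lx·mx by age: 0, 0.52, 0.05, 0
R0 = Σ lx·mx = 0.57 → 0.57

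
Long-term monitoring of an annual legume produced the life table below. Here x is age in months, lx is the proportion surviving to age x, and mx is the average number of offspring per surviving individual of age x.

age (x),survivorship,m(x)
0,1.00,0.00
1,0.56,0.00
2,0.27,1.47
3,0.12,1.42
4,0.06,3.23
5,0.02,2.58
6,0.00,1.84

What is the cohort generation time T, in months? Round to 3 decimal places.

2.877

lx·mx: 0, 0, 0.3969, 0.1704, 0.1938, 0.0516, 0 → R0 = 0.8127
x·lx·mx: 0, 0, 0.7938, 0.5112, 0.7752, 0.258, 0 → Σ = 2.3382
T = 2.3382 / 0.8127 = 2.877076… → 2.877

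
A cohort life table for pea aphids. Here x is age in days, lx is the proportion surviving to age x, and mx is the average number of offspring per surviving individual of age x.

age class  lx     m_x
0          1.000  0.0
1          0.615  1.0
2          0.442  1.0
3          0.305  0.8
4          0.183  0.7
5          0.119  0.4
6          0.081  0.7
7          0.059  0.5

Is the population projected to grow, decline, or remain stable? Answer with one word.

growing

R0 = Σ lx·mx = 0 + 0.615 + 0.442 + 0.244 + 0.1281 + 0.0476 + 0.0567 + 0.0295 = 1.5629
R0 > 1, so the population is growing.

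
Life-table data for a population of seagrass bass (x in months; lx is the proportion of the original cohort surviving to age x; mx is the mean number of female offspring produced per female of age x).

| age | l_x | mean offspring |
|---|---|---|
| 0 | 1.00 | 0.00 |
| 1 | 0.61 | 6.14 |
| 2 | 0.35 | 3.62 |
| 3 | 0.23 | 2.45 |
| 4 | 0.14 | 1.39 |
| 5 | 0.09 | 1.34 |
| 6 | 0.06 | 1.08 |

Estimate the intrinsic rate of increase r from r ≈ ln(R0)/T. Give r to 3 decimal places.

R0 = Σ lx·mx = 0 + 3.7454 + 1.267 + 0.5635 + 0.1946 + 0.1206 + 0.0648 = 5.9559
Σ x·lx·mx = 9.7401; T = 9.7401/5.9559 = 1.63537…
r ≈ ln(R0)/T = ln(5.9559)/1.63537… = 1.09112… → 1.091

1.091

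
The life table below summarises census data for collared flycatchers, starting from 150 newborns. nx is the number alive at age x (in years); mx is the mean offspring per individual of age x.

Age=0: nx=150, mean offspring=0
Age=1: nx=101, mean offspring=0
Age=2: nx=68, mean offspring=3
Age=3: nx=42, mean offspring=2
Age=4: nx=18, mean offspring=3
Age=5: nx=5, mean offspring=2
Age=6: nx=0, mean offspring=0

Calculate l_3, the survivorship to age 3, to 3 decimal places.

0.280

l_3 = n_3/n_0 = 42/150 = 0.28 → 0.280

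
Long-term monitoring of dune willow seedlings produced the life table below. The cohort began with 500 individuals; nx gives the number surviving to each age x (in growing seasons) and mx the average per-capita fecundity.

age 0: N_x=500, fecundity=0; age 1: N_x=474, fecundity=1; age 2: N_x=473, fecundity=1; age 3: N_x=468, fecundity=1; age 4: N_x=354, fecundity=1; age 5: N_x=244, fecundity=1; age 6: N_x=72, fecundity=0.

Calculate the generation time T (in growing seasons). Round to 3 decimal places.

2.712

lx = nx/n0 = nx/500: 1, 0.948, 0.946, 0.936, 0.708, 0.488, 0.144
lx·mx: 0, 0.948, 0.946, 0.936, 0.708, 0.488, 0 → R0 = 4.026
x·lx·mx: 0, 0.948, 1.892, 2.808, 2.832, 2.44, 0 → Σ = 10.92
T = 10.92 / 4.026 = 2.71237… → 2.712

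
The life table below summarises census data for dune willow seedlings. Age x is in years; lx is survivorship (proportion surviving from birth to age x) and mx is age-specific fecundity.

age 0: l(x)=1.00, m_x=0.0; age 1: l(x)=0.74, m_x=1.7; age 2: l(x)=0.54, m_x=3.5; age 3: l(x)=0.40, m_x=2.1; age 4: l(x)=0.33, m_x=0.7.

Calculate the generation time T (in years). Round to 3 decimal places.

lx·mx: 0, 1.258, 1.89, 0.84, 0.231 → R0 = 4.219
x·lx·mx: 0, 1.258, 3.78, 2.52, 0.924 → Σ = 8.482
T = 8.482 / 4.219 = 2.010429… → 2.010

2.010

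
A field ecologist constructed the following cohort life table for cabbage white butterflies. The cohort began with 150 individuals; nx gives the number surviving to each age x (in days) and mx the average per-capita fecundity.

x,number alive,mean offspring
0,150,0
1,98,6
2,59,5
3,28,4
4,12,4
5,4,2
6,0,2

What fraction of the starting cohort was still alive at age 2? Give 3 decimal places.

0.393

l_2 = n_2/n_0 = 59/150 = 0.393333… → 0.393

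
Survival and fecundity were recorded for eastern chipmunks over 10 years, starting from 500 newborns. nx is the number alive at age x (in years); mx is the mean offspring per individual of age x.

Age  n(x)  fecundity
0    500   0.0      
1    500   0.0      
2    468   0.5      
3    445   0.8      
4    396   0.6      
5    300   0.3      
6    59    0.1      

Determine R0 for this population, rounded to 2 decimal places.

lx = nx/n0 = nx/500: 1, 1, 0.936, 0.89, 0.792, 0.6, 0.118
lx·mx by age: 0, 0, 0.468, 0.712, 0.4752, 0.18, 0.0118
R0 = Σ lx·mx = 1.847 → 1.85

1.85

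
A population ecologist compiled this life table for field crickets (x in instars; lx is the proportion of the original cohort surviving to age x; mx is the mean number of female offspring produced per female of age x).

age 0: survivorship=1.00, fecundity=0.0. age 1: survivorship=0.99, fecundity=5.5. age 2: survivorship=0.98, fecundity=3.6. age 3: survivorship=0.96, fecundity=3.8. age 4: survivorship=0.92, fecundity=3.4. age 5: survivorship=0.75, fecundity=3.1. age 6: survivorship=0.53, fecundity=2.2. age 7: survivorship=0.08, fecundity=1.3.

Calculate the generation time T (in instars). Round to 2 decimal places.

2.86

lx·mx: 0, 5.445, 3.528, 3.648, 3.128, 2.325, 1.166, 0.104 → R0 = 19.344
x·lx·mx: 0, 5.445, 7.056, 10.944, 12.512, 11.625, 6.996, 0.728 → Σ = 55.306
T = 55.306 / 19.344 = 2.859078… → 2.86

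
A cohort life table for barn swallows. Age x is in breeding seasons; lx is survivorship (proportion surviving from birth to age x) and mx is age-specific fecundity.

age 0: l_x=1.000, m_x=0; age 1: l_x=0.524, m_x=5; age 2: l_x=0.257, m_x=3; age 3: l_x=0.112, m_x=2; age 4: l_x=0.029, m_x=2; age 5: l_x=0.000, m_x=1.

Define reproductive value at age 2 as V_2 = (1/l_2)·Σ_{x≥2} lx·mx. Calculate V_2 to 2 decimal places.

4.10

lx·mx for x ≥ 2: 0.771, 0.224, 0.058, 0 → sum = 1.053
V_2 = 1.053 / l_2 = 1.053 / 0.257 = 4.097276… → 4.10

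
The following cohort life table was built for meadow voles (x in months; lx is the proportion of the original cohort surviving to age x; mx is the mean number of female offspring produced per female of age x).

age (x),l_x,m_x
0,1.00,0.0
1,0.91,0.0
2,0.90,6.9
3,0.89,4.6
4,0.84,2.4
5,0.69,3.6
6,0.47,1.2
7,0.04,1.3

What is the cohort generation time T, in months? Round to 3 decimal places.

3.173

lx·mx: 0, 0, 6.21, 4.094, 2.016, 2.484, 0.564, 0.052 → R0 = 15.42
x·lx·mx: 0, 0, 12.42, 12.282, 8.064, 12.42, 3.384, 0.364 → Σ = 48.934
T = 48.934 / 15.42 = 3.173411… → 3.173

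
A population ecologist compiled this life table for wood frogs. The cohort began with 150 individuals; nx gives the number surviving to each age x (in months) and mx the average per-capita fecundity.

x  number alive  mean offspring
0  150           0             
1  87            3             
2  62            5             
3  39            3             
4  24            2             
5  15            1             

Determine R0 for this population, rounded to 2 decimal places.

lx = nx/n0 = nx/150: 1, 0.58, 0.41333…, 0.26, 0.16, 0.1
lx·mx by age: 0, 1.74, 2.066667…, 0.78, 0.32, 0.1
R0 = Σ lx·mx = 5.006667… → 5.01

5.01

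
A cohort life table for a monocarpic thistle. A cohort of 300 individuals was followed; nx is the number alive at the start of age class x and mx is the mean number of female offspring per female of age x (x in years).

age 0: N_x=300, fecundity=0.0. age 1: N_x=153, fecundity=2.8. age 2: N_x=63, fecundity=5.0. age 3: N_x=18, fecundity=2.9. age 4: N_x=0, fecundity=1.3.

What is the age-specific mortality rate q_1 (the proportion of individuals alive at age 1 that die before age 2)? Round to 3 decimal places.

lx = nx/n0 = nx/300: 1, 0.51, 0.21, 0.06, 0
q_1 = (l_1 − l_2) / l_1 = (0.51 − 0.21) / 0.51
     = 0.3 / 0.51 = 0.588235… → 0.588

0.588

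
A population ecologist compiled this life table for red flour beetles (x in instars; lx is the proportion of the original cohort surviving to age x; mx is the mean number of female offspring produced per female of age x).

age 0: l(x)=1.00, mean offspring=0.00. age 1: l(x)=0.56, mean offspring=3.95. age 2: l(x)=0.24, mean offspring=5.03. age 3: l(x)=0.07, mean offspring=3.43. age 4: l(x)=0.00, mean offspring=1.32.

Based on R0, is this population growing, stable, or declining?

growing

R0 = Σ lx·mx = 0 + 2.212 + 1.2072 + 0.2401 + 0 = 3.6593
R0 > 1, so the population is growing.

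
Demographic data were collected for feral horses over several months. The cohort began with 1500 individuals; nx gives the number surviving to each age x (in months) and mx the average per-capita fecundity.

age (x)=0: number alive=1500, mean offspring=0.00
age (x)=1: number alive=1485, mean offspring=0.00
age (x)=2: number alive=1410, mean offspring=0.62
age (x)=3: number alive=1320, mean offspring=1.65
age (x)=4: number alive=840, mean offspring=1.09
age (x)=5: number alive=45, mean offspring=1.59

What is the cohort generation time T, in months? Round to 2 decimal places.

3.05

lx = nx/n0 = nx/1500: 1, 0.99, 0.94, 0.88, 0.56, 0.03
lx·mx: 0, 0, 0.5828, 1.452, 0.6104, 0.0477 → R0 = 2.6929
x·lx·mx: 0, 0, 1.1656, 4.356, 2.4416, 0.2385 → Σ = 8.2017
T = 8.2017 / 2.6929 = 3.045676… → 3.05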